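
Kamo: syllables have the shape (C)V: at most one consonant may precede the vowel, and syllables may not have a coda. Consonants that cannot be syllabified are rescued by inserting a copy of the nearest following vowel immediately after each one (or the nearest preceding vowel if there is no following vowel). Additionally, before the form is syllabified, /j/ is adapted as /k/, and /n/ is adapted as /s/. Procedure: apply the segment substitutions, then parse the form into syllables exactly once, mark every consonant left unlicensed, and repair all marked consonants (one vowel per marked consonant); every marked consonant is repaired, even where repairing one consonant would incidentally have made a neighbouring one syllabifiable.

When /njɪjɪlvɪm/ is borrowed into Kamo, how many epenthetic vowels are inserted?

After substitution the input is /skɪkɪlvɪm/.
The unsyllabifiable consonants are /s/, /l/, /m/; each receives one epenthetic vowel.

3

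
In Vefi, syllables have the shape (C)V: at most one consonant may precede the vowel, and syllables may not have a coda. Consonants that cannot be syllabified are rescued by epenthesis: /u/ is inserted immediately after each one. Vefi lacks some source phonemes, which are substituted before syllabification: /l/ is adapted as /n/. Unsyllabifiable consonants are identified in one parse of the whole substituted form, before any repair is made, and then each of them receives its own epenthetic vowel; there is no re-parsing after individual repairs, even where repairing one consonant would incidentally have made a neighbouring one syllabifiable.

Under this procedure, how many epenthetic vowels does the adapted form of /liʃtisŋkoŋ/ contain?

4

After substitution the input is /niʃtisŋkoŋ/.
The unsyllabifiable consonants are /ʃ/, /s/, /ŋ/, /ŋ/; each receives one epenthetic vowel.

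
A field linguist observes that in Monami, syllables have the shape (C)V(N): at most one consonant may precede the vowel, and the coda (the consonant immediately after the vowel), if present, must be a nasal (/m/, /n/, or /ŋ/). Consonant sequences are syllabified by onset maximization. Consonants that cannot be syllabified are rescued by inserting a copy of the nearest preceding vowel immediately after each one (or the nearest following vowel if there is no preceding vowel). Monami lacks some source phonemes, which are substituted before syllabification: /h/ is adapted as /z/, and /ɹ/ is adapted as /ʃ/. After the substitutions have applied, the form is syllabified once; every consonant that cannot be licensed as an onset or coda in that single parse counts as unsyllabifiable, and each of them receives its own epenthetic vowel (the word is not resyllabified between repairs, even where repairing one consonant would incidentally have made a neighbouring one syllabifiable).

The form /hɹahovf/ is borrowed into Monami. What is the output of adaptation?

zaʃazovofo

Substitution: /h/ → /z/, /ɹ/ → /ʃ/, giving /zʃazovf/.
The consonants /z/, /v/, /f/ cannot be parsed into a legal (C)V(N) syllable (only a nasal (/m/, /n/, or /ŋ/) is licensed in coda position; onsets are limited to one consonant).
Inserting the epenthetic vowel yields /z/ → /za/, /v/ → /vo/, /f/ → /fo/.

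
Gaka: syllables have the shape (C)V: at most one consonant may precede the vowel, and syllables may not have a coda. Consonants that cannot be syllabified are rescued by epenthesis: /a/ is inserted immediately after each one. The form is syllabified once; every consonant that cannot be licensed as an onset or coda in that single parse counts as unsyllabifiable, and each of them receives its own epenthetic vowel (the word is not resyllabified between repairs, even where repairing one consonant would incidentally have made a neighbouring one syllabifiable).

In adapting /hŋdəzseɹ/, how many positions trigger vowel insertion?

4

The unsyllabifiable consonants are /h/, /ŋ/, /z/, /ɹ/; each receives one epenthetic vowel.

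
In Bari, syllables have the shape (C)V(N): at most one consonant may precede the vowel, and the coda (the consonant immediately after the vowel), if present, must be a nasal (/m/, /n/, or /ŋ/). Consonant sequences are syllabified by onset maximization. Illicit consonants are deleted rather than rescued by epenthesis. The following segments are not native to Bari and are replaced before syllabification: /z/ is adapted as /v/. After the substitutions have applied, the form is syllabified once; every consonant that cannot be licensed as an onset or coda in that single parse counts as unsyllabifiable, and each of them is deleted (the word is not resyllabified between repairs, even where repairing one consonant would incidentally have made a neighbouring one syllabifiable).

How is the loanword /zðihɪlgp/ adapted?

Substitution: /z/ → /v/, giving /vðihɪlgp/.
The consonants /v/, /l/, /g/, /p/ cannot be parsed into a legal (C)V(N) syllable (only a nasal (/m/, /n/, or /ŋ/) is licensed in coda position; onsets are limited to one consonant).
Each unlicensed consonant is deleted: /v/, /l/, /g/, /p/.

ðihɪ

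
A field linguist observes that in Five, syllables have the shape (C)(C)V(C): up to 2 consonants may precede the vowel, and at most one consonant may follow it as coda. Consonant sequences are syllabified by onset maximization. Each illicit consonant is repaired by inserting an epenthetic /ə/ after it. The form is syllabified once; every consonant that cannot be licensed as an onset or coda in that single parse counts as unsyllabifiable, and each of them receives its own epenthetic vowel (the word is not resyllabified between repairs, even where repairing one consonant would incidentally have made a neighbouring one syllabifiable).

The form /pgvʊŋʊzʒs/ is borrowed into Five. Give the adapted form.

pəgvʊŋʊzʒəsə

The consonants /p/, /ʒ/, /s/ cannot be parsed into a legal (C)(C)V(C) syllable (at most one coda consonant is licensed; onsets may contain at most 2 consonants).
Each unlicensed consonant becomes the onset of a new syllable: /p/ → /pə/, /ʒ/ → /ʒə/, /s/ → /sə/.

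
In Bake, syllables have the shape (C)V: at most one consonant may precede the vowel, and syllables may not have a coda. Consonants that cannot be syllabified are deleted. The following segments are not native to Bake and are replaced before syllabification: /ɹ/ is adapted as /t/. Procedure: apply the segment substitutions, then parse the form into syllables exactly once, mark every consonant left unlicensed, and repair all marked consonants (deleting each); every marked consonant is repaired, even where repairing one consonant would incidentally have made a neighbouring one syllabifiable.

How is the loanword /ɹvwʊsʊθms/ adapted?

Substitution: /ɹ/ → /t/, giving /tvwʊsʊθms/.
The consonants /t/, /v/, /θ/, /m/, /s/ cannot be parsed into a legal (C)V syllable (no codas are permitted; onsets are limited to one consonant).
Deletion applies to /t/, /v/, /θ/, /m/, /s/.

wʊsʊ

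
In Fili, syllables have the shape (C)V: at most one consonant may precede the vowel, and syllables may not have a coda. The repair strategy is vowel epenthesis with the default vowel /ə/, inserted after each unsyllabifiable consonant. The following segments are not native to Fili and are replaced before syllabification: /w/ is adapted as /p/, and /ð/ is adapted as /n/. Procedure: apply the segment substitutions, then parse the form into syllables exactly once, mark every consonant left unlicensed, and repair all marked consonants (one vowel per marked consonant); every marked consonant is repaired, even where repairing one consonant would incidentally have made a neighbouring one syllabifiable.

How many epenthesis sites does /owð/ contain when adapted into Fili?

After substitution the input is /opn/.
The unsyllabifiable consonants are /p/, /n/; each receives one epenthetic vowel.

2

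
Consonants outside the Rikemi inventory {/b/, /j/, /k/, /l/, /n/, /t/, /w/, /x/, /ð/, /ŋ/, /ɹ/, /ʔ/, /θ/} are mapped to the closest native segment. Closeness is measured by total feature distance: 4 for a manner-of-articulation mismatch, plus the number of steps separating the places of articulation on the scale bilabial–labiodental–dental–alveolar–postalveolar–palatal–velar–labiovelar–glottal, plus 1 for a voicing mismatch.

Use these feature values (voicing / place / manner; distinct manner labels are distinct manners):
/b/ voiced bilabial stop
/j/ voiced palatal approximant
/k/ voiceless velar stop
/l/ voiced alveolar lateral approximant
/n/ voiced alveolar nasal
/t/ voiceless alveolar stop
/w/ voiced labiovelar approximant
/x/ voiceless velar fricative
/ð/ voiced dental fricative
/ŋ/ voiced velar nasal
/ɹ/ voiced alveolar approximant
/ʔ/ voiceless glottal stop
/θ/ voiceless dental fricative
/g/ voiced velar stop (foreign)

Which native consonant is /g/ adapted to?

k

/k/ is closest: same manner (stop), place distance 0 (velar→velar), voicing differs (+1); total 1. Next closest is /ʔ/ at distance 3.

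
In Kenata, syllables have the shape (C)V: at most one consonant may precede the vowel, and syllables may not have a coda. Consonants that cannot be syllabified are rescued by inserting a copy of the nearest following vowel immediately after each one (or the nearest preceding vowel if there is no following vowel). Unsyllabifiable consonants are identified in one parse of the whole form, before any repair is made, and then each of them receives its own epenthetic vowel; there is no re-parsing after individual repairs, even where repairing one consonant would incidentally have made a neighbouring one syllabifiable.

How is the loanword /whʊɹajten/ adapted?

wʊhʊɹajetene

Syllabifying with onset maximization leaves /w/, /j/, /n/ stranded (no codas are permitted; onsets are limited to one consonant).
Each unlicensed consonant becomes the onset of a new syllable: /w/ → /wʊ/, /j/ → /je/, /n/ → /ne/.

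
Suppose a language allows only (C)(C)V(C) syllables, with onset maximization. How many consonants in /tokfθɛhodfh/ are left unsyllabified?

2

Syllabifying with onset maximization leaves /f/, /h/ stranded (at most one coda consonant is licensed; onsets may contain at most 2 consonants).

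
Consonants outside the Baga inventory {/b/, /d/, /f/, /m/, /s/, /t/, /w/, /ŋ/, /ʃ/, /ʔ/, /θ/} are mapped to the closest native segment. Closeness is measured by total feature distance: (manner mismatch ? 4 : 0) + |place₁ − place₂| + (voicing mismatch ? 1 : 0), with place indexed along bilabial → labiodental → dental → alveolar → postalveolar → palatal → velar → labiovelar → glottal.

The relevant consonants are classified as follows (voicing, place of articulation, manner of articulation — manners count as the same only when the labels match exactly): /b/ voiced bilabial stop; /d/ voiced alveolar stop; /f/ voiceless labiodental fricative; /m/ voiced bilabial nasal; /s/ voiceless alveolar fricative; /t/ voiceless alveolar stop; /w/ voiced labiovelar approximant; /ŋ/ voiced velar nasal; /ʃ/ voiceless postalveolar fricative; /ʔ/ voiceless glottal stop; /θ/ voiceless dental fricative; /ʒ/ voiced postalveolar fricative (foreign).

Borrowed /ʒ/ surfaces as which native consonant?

/ʃ/ is closest: same manner (fricative), place distance 0 (postalveolar→postalveolar), voicing differs (+1); total 1. Next closest is /s/ at distance 2.

ʃ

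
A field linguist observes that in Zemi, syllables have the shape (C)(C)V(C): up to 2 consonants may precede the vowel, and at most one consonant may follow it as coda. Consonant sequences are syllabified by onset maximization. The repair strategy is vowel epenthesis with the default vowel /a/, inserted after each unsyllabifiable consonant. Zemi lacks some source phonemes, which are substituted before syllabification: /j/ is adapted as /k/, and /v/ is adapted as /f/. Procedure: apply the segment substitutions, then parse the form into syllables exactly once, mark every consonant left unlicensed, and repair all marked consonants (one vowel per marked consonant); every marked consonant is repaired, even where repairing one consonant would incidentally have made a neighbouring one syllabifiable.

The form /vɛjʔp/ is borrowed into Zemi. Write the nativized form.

Substitution: /v/ → /f/, /j/ → /k/, giving /fɛkʔp/.
The consonants /ʔ/, /p/ cannot be parsed into a legal (C)(C)V(C) syllable (at most one coda consonant is licensed; onsets may contain at most 2 consonants).
Inserting the epenthetic vowel yields /ʔ/ → /ʔa/, /p/ → /pa/.

fɛkʔapa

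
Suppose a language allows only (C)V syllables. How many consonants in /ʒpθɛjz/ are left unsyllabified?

4

Under (C)V, the unsyllabifiable consonants are /ʒ/, /p/, /j/, /z/ (no codas are permitted; onsets are limited to one consonant).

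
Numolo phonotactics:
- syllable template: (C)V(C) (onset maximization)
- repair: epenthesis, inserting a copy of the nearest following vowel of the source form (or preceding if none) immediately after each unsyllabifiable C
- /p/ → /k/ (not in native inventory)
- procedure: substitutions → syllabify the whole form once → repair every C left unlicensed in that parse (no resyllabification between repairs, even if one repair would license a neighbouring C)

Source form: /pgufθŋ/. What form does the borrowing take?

Substitution: /p/ → /k/, giving /kgufθŋ/.
Syllabifying with onset maximization leaves /k/, /θ/, /ŋ/ stranded (at most one coda consonant is licensed; onsets are limited to one consonant).
Inserting the epenthetic vowel yields /k/ → /ku/, /θ/ → /θu/, /ŋ/ → /ŋu/.

kugufθuŋu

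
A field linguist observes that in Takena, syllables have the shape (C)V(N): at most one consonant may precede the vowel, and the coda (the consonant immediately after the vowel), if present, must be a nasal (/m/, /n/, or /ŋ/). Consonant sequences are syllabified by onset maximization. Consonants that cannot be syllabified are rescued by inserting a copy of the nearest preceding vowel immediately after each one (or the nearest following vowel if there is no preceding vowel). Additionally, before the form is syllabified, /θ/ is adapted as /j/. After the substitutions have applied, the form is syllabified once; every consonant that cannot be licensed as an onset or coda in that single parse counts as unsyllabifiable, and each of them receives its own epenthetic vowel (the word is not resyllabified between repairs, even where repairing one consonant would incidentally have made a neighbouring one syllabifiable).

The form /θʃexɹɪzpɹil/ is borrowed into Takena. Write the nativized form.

Substitution: /θ/ → /j/, giving /jʃexɹɪzpɹil/.
The consonants /j/, /x/, /z/, /p/, /l/ cannot be parsed into a legal (C)V(N) syllable (only a nasal (/m/, /n/, or /ŋ/) is licensed in coda position; onsets are limited to one consonant).
Epenthesis after each stranded consonant: /j/ → /je/, /x/ → /xe/, /z/ → /zɪ/, /p/ → /pɪ/, /l/ → /li/.

jeʃexeɹɪzɪpɪɹili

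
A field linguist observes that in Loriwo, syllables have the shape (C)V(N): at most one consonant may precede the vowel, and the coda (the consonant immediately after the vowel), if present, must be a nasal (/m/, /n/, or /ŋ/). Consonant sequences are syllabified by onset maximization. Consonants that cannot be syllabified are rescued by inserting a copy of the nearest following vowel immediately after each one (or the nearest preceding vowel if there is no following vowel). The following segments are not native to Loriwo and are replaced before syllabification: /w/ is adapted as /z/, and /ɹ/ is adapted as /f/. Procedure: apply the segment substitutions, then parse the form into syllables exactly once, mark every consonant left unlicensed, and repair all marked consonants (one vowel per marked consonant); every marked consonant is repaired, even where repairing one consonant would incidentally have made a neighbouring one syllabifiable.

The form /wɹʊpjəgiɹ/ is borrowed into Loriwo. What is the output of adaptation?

Substitution: /w/ → /z/, /ɹ/ → /f/, giving /zfʊpjəgif/.
Syllabifying with onset maximization leaves /z/, /p/, /f/ stranded (only a nasal (/m/, /n/, or /ŋ/) is licensed in coda position; onsets are limited to one consonant).
Epenthesis after each stranded consonant: /z/ → /zʊ/, /p/ → /pə/, /f/ → /fi/.

zʊfʊpəjəgifi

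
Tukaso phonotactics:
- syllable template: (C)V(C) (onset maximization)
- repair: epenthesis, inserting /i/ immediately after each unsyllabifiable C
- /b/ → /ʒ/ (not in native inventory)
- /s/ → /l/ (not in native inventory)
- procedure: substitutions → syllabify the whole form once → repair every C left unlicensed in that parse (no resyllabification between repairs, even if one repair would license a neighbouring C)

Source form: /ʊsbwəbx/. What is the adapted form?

Substitution: /s/ → /l/, /b/ → /ʒ/, giving /ʊlʒwəʒx/.
Syllabifying with onset maximization leaves /ʒ/, /x/ stranded (at most one coda consonant is licensed; onsets are limited to one consonant).
Inserting the epenthetic vowel yields /ʒ/ → /ʒi/, /x/ → /xi/.

ʊlʒiwəʒxi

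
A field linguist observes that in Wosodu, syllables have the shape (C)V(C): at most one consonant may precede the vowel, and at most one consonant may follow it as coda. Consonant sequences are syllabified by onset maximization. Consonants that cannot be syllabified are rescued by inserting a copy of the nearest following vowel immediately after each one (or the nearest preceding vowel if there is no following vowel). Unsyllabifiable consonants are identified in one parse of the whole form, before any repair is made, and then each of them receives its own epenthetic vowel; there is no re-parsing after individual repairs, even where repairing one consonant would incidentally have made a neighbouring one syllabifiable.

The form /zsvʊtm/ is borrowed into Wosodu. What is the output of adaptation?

zʊsʊvʊtmʊ

The consonants /z/, /s/, /m/ cannot be parsed into a legal (C)V(C) syllable (at most one coda consonant is licensed; onsets are limited to one consonant).
Epenthesis after each stranded consonant: /z/ → /zʊ/, /s/ → /sʊ/, /m/ → /mʊ/.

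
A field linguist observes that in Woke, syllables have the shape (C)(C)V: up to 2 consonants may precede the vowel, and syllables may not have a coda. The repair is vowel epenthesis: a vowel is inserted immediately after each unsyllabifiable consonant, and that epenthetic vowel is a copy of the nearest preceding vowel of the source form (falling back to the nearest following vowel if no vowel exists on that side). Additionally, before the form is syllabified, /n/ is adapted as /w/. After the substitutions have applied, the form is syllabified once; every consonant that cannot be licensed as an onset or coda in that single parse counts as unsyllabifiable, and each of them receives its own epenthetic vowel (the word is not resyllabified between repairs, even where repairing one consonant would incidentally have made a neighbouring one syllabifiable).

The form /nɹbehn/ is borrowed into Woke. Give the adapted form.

Substitution: /n/ → /w/, giving /wɹbehw/.
The consonants /w/, /h/, /w/ cannot be parsed into a legal (C)(C)V syllable (no codas are permitted; onsets may contain at most 2 consonants).
Inserting the epenthetic vowel yields /w/ → /we/, /h/ → /he/, /w/ → /we/.

weɹbehewe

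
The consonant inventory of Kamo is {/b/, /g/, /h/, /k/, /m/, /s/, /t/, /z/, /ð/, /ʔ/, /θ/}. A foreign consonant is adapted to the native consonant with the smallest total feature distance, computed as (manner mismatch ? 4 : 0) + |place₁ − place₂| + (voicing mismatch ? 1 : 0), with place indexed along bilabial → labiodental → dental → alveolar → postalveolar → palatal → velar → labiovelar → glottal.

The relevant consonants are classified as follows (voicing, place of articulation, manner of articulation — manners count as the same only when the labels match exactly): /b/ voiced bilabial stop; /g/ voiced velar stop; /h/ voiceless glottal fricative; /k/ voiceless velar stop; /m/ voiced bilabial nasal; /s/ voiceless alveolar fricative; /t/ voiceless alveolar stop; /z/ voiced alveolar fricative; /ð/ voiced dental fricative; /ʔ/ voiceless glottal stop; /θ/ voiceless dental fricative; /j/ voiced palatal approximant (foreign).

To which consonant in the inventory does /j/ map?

g

/g/ is closest: manner differs (approximant→stop, +4), place distance 1 (palatal→velar), same voicing; total 5. Next closest is /k/ at distance 6.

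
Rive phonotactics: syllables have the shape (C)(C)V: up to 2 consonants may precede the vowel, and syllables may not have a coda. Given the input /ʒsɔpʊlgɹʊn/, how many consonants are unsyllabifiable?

The consonants /l/, /n/ cannot be parsed into a legal (C)(C)V syllable (no codas are permitted; onsets may contain at most 2 consonants).

2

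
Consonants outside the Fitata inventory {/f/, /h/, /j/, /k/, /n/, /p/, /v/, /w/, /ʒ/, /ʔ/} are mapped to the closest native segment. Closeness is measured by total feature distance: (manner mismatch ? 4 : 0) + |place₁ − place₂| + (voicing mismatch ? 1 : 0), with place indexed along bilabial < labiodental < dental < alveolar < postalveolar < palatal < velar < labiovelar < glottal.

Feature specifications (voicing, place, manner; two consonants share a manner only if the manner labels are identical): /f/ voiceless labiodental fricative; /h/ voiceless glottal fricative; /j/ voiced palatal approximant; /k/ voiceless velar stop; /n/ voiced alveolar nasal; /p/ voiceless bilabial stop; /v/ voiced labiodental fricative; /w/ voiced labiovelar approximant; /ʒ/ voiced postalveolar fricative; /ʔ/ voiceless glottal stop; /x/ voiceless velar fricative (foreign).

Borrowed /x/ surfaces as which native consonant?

/h/ is closest: same manner (fricative), place distance 2 (velar→glottal), same voicing; total 2. Next closest is /ʒ/ at distance 3.

h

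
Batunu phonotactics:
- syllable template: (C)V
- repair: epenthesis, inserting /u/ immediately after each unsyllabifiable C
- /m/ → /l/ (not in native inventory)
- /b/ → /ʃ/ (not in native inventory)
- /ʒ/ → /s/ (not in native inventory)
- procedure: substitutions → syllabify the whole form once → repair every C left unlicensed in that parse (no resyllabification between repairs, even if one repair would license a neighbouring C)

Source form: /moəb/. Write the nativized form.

Substitution: /m/ → /l/, /b/ → /ʃ/, giving /loəʃ/.
Syllabifying with onset maximization leaves /ʃ/ stranded (no codas are permitted; onsets are limited to one consonant).
Each unlicensed consonant becomes the onset of a new syllable: /ʃ/ → /ʃu/.

loəʃu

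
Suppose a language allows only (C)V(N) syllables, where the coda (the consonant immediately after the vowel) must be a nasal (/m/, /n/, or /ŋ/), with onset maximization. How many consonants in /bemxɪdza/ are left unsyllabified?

1

Syllabifying with onset maximization leaves /d/ stranded (only a nasal (/m/, /n/, or /ŋ/) is licensed in coda position; onsets are limited to one consonant).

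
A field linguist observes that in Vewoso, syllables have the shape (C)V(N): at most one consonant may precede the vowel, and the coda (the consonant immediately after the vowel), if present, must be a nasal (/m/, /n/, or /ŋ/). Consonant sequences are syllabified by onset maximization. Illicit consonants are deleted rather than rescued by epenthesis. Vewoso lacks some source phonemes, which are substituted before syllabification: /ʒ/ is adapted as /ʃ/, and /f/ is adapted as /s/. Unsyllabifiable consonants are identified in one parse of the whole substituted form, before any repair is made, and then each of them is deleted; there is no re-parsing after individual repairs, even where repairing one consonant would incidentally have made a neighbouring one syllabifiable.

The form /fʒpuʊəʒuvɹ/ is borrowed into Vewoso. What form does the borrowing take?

Substitution: /f/ → /s/, /ʒ/ → /ʃ/, giving /sʃpuʊəʃuvɹ/.
The consonants /s/, /ʃ/, /v/, /ɹ/ cannot be parsed into a legal (C)V(N) syllable (only a nasal (/m/, /n/, or /ŋ/) is licensed in coda position; onsets are limited to one consonant).
Deleting the stranded consonants removes /s/, /ʃ/, /v/, /ɹ/.

puʊəʃu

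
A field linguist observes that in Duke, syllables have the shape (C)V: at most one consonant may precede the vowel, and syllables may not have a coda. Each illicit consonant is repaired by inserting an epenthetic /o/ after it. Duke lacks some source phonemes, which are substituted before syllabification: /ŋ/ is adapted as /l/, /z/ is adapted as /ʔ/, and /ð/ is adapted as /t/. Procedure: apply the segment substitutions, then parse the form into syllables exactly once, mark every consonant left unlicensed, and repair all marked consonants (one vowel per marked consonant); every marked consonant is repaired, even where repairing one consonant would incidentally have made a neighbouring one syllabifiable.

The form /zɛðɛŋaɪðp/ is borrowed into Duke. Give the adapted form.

ʔɛtɛlaɪtopo

Substitution: /z/ → /ʔ/, /ð/ → /t/, /ŋ/ → /l/, giving /ʔɛtɛlaɪtp/.
Under (C)V, the unsyllabifiable consonants are /t/, /p/ (no codas are permitted; onsets are limited to one consonant).
Each unlicensed consonant becomes the onset of a new syllable: /t/ → /to/, /p/ → /po/.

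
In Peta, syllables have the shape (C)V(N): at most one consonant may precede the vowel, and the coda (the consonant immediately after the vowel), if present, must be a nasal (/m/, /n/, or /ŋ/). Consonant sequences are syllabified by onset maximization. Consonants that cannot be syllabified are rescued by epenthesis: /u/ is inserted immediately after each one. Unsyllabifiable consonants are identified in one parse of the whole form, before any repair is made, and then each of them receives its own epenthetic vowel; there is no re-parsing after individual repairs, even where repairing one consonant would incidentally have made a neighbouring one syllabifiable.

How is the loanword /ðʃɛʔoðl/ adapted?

The consonants /ð/, /ð/, /l/ cannot be parsed into a legal (C)V(N) syllable (only a nasal (/m/, /n/, or /ŋ/) is licensed in coda position; onsets are limited to one consonant).
Epenthesis after each stranded consonant: /ð/ → /ðu/, /ð/ → /ðu/, /l/ → /lu/.

ðuʃɛʔoðulu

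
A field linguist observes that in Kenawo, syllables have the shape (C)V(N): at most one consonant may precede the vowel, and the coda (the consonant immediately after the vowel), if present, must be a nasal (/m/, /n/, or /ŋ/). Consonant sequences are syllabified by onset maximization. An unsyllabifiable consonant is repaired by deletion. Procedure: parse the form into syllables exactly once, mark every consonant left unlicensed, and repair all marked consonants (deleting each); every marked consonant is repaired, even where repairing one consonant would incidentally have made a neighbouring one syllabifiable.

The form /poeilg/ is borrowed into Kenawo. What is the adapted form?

The consonants /l/, /g/ cannot be parsed into a legal (C)V(N) syllable (only a nasal (/m/, /n/, or /ŋ/) is licensed in coda position; onsets are limited to one consonant).
Deleting the stranded consonants removes /l/, /g/.

poei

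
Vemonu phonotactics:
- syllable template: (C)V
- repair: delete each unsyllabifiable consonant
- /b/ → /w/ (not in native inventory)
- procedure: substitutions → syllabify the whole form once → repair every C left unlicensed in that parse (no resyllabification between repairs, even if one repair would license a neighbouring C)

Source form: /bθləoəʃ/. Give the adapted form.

Substitution: /b/ → /w/, giving /wθləoəʃ/.
The consonants /w/, /θ/, /ʃ/ cannot be parsed into a legal (C)V syllable (no codas are permitted; onsets are limited to one consonant).
Deletion applies to /w/, /θ/, /ʃ/.

ləoə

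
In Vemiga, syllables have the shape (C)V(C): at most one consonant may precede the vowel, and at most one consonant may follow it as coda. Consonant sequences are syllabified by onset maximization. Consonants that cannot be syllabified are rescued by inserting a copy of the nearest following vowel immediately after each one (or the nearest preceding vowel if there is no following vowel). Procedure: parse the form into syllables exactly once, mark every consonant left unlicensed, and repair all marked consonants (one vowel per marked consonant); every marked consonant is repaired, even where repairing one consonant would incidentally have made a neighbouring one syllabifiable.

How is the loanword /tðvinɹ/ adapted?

tiðivinɹi

Syllabifying with onset maximization leaves /t/, /ð/, /ɹ/ stranded (at most one coda consonant is licensed; onsets are limited to one consonant).
Epenthesis after each stranded consonant: /t/ → /ti/, /ð/ → /ði/, /ɹ/ → /ɹi/.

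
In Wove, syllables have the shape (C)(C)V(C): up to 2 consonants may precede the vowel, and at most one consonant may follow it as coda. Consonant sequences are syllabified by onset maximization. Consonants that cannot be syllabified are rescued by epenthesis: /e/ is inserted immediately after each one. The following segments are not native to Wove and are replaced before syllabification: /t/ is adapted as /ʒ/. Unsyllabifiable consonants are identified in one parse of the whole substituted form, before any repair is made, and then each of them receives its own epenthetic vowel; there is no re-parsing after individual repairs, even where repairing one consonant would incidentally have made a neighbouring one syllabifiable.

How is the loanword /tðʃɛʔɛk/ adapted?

Substitution: /t/ → /ʒ/, giving /ʒðʃɛʔɛk/.
The consonants /ʒ/ cannot be parsed into a legal (C)(C)V(C) syllable (at most one coda consonant is licensed; onsets may contain at most 2 consonants).
Epenthesis after each stranded consonant: /ʒ/ → /ʒe/.

ʒeðʃɛʔɛk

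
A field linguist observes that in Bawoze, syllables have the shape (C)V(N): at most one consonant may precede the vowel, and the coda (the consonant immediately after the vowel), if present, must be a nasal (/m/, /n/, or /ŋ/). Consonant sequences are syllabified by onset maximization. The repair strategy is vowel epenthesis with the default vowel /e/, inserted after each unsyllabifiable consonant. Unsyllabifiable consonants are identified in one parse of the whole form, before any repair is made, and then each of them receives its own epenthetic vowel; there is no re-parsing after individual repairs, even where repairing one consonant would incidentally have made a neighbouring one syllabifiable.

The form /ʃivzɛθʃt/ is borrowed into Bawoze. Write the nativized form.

ʃivezɛθeʃete

Syllabifying with onset maximization leaves /v/, /θ/, /ʃ/, /t/ stranded (only a nasal (/m/, /n/, or /ŋ/) is licensed in coda position; onsets are limited to one consonant).
Each unlicensed consonant becomes the onset of a new syllable: /v/ → /ve/, /θ/ → /θe/, /ʃ/ → /ʃe/, /t/ → /te/.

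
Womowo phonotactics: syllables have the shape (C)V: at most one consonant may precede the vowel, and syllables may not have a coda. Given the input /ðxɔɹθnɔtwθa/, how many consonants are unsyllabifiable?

Syllabifying with onset maximization leaves /ð/, /ɹ/, /θ/, /t/, /w/ stranded (no codas are permitted; onsets are limited to one consonant).

5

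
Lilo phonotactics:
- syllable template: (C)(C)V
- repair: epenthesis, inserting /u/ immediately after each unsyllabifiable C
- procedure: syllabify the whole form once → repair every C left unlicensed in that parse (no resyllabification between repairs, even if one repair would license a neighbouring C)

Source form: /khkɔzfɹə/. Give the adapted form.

kuhkɔzufɹə

Under (C)(C)V, the unsyllabifiable consonants are /k/, /z/ (no codas are permitted; onsets may contain at most 2 consonants).
Each unlicensed consonant becomes the onset of a new syllable: /k/ → /ku/, /z/ → /zu/.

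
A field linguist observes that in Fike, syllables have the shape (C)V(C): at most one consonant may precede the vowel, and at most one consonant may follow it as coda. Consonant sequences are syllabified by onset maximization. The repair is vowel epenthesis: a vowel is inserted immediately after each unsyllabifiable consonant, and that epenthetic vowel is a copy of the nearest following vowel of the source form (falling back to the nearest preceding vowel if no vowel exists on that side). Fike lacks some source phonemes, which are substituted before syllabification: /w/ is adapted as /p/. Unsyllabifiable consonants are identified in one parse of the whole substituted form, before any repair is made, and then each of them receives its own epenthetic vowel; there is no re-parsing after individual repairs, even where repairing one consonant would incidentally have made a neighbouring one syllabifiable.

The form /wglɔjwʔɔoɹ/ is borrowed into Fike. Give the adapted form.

Substitution: /w/ → /p/, giving /pglɔjpʔɔoɹ/.
Under (C)V(C), the unsyllabifiable consonants are /p/, /g/, /p/ (at most one coda consonant is licensed; onsets are limited to one consonant).
Inserting the epenthetic vowel yields /p/ → /pɔ/, /g/ → /gɔ/, /p/ → /pɔ/.

pɔgɔlɔjpɔʔɔoɹ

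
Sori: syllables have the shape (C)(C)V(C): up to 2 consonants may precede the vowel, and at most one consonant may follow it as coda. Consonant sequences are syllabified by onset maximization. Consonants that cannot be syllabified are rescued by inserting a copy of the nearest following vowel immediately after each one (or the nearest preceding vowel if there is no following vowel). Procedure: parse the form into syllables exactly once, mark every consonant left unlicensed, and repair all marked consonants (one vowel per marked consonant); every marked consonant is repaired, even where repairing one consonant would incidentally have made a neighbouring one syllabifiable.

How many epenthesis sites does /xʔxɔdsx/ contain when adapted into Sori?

The unsyllabifiable consonants are /x/, /s/, /x/; each receives one epenthetic vowel.

3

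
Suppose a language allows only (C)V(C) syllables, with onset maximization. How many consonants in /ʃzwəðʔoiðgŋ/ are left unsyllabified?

4

Syllabifying with onset maximization leaves /ʃ/, /z/, /g/, /ŋ/ stranded (at most one coda consonant is licensed; onsets are limited to one consonant).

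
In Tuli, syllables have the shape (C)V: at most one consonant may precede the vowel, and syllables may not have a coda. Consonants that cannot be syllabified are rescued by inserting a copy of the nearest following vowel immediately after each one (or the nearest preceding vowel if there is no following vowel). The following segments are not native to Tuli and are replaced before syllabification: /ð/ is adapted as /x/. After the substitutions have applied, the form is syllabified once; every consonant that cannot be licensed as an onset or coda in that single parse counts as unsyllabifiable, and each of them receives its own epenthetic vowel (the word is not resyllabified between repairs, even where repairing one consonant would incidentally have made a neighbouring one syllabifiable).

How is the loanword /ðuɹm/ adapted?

xuɹumu

Substitution: /ð/ → /x/, giving /xuɹm/.
Syllabifying with onset maximization leaves /ɹ/, /m/ stranded (no codas are permitted; onsets are limited to one consonant).
Inserting the epenthetic vowel yields /ɹ/ → /ɹu/, /m/ → /mu/.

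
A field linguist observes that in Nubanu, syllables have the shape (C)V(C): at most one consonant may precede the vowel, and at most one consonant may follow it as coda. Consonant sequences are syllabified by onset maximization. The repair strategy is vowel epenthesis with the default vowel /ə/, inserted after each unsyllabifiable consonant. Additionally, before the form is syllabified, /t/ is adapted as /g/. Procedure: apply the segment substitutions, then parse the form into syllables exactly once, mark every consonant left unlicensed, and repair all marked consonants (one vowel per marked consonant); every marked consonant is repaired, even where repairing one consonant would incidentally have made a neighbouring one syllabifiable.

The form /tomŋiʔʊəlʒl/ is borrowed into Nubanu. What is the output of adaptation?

gomŋiʔʊəlʒələ

Substitution: /t/ → /g/, giving /gomŋiʔʊəlʒl/.
The consonants /ʒ/, /l/ cannot be parsed into a legal (C)V(C) syllable (at most one coda consonant is licensed; onsets are limited to one consonant).
Inserting the epenthetic vowel yields /ʒ/ → /ʒə/, /l/ → /lə/.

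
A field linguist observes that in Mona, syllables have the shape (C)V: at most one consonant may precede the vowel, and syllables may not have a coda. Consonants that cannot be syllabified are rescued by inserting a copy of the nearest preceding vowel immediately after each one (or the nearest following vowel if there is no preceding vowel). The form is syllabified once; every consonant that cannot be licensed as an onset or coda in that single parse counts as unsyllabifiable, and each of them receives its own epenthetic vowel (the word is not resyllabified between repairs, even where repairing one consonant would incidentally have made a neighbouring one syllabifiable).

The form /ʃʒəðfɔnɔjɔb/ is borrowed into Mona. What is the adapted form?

Syllabifying with onset maximization leaves /ʃ/, /ð/, /b/ stranded (no codas are permitted; onsets are limited to one consonant).
Epenthesis after each stranded consonant: /ʃ/ → /ʃə/, /ð/ → /ðə/, /b/ → /bɔ/.

ʃəʒəðəfɔnɔjɔbɔ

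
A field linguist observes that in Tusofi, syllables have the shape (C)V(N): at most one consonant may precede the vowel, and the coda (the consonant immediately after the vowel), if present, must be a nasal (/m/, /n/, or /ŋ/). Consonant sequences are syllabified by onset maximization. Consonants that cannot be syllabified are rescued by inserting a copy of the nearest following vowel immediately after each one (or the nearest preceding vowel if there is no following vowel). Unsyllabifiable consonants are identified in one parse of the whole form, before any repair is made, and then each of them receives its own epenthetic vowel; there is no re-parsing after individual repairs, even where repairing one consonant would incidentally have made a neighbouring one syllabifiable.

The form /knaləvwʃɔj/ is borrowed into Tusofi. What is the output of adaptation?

Under (C)V(N), the unsyllabifiable consonants are /k/, /v/, /w/, /j/ (only a nasal (/m/, /n/, or /ŋ/) is licensed in coda position; onsets are limited to one consonant).
Inserting the epenthetic vowel yields /k/ → /ka/, /v/ → /vɔ/, /w/ → /wɔ/, /j/ → /jɔ/.

kanaləvɔwɔʃɔjɔ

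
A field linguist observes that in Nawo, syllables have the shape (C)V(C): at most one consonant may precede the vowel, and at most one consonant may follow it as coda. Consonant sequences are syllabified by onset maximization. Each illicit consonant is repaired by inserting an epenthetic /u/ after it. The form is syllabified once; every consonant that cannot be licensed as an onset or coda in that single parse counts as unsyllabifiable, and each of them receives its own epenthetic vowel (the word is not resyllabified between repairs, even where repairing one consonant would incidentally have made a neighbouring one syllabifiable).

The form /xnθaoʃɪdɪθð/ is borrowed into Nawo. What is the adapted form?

xunuθaoʃɪdɪθðu

Syllabifying with onset maximization leaves /x/, /n/, /ð/ stranded (at most one coda consonant is licensed; onsets are limited to one consonant).
Inserting the epenthetic vowel yields /x/ → /xu/, /n/ → /nu/, /ð/ → /ðu/.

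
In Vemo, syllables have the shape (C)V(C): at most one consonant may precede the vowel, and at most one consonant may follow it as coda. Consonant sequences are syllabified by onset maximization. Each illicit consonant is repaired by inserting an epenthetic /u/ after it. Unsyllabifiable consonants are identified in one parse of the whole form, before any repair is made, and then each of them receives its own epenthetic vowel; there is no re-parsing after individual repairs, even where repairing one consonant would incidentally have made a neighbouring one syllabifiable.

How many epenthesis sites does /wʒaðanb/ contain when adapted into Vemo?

2

The unsyllabifiable consonants are /w/, /b/; each receives one epenthetic vowel.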